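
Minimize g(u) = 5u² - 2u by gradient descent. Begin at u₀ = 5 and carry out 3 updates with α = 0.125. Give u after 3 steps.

g′(u) = 10u - 2
Step 1: g′(5) = 48; u₁ = 5 − 0.125·48 = -1
Step 2: g′(-1) = -12; u₂ = -1 − 0.125·(-12) = 0.5
Step 3: g′(0.5) = 3; u₃ = 0.5 − 0.125·3 = 0.125

0.125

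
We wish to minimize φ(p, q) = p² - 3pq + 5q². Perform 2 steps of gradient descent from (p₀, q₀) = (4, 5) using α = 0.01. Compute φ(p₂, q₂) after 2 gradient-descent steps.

55.63557373

∇φ = (2p - 3q, -3p + 10q)
(p₁, q₁) = (4, 5) − 0.01·(-7, 38) = (4.07, 4.62)
(p₂, q₂) = (4.07, 4.62) − 0.01·(-5.72, 33.99) = (4.1272, 4.2801)
φ(4.1272, 4.2801) = 55.63557373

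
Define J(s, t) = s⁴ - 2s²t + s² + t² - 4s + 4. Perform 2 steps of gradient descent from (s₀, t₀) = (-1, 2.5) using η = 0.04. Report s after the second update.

∇J = (4s³ - 4st + 2s - 4, -2s² + 2t)
(s₁, t₁) = (-1, 2.5) − 0.04·(0, 3) = (-1, 2.38)
(s₂, t₂) = (-1, 2.38) − 0.04·(-0.48, 2.76) = (-0.9808, 2.2696)
s = -0.9808

-0.9808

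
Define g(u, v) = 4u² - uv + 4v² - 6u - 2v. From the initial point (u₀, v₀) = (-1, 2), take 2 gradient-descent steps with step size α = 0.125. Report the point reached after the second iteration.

∇g = (8u - v - 6, -u + 8v - 2)
(u₁, v₁) = (-1, 2) − 0.125·(-16, 15) = (1, 0.125)
(u₂, v₂) = (1, 0.125) − 0.125·(1.875, -2) = (0.765625, 0.375)

(0.765625, 0.375)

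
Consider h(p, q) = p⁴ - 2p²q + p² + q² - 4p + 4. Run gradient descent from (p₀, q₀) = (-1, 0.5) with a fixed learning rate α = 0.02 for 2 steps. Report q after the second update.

∇h = (4p³ - 4pq + 2p - 4, -2p² + 2q)
Step 1: at (-1, 0.5), ∇h = (-8, -1) → (-1, 0.5) − 0.02·(-8, -1) = (-0.84, 0.52)
Step 2: at (-0.84, 0.52), ∇h = (-6.303616, -0.3712) → (-0.84, 0.52) − 0.02·(-6.303616, -0.3712) = (-0.71392768, 0.527424)
q = 0.527424

0.527424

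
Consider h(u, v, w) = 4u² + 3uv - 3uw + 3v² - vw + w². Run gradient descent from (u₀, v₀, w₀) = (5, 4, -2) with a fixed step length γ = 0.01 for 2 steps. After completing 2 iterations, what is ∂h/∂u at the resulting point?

45.616

∇h = (8u + 3v - 3w, 3u + 6v - w, -3u - v + 2w)
Step 1: at (5, 4, -2), ∇h = (58, 41, -23) → (5, 4, -2) − 0.01·(58, 41, -23) = (4.42, 3.59, -1.77)
Step 2: at (4.42, 3.59, -1.77), ∇h = (51.44, 36.57, -20.39) → (4.42, 3.59, -1.77) − 0.01·(51.44, 36.57, -20.39) = (3.9056, 3.2243, -1.5661)
∂h/∂u at (3.9056, 3.2243, -1.5661) = 45.616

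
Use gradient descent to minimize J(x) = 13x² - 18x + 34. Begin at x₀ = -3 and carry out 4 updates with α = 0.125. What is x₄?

-93.9375

J′(x) = 26x - 18
x₁ = -3 − 0.125·(-96) = 9
x₂ = 9 − 0.125·216 = -18
x₃ = -18 − 0.125·(-486) = 42.75
x₄ = 42.75 − 0.125·1093.5 = -93.9375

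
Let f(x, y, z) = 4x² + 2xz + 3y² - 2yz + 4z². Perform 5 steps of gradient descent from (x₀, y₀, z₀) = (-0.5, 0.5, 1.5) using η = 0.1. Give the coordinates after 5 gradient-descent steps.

(-0.02656, 0.05712, 0.04672)

∇f = (8x + 2z, 6y - 2z, 2x - 2y + 8z)
(x₁, y₁, z₁) = (-0.5, 0.5, 1.5) − 0.1·(-1, 0, 10) = (-0.4, 0.5, 0.5)
(x₂, y₂, z₂) = (-0.4, 0.5, 0.5) − 0.1·(-2.2, 2, 2.2) = (-0.18, 0.3, 0.28)
(x₃, y₃, z₃) = (-0.18, 0.3, 0.28) − 0.1·(-0.88, 1.24, 1.28) = (-0.092, 0.176, 0.152)
(x₄, y₄, z₄) = (-0.092, 0.176, 0.152) − 0.1·(-0.432, 0.752, 0.68) = (-0.0488, 0.1008, 0.084)
(x₅, y₅, z₅) = (-0.0488, 0.1008, 0.084) − 0.1·(-0.2224, 0.4368, 0.3728) = (-0.02656, 0.05712, 0.04672)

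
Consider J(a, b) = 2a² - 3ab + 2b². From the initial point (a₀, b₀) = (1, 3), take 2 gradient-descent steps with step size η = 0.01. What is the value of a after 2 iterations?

∇J = (4a - 3b, -3a + 4b)
Step 1: at (1, 3), ∇J = (-5, 9) → (1, 3) − 0.01·(-5, 9) = (1.05, 2.91)
Step 2: at (1.05, 2.91), ∇J = (-4.53, 8.49) → (1.05, 2.91) − 0.01·(-4.53, 8.49) = (1.0953, 2.8251)
a = 1.0953

1.0953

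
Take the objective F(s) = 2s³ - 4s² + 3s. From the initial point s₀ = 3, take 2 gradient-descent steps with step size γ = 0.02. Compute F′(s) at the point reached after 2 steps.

F′(s) = 6s² - 8s + 3
Step 1: F′(3) = 33; s₁ = 3 − 0.02·33 = 2.34
Step 2: F′(2.34) = 17.1336; s₂ = 2.34 − 0.02·17.1336 = 1.997328
F′(s) at (1.997328) = 10.957290837504

10.957290837504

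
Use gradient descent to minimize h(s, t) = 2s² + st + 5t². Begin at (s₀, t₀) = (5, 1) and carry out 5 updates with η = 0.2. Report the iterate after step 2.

(0.56, 1.84)

∇h = (4s + t, s + 10t)
Step 1: at (5, 1), ∇h = (21, 15) → (5, 1) − 0.2·(21, 15) = (0.8, -2)
Step 2: at (0.8, -2), ∇h = (1.2, -19.2) → (0.8, -2) − 0.2·(1.2, -19.2) = (0.56, 1.84)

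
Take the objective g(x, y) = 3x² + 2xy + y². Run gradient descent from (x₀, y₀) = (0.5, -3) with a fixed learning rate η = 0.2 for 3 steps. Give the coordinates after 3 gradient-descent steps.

∇g = (6x + 2y, 2x + 2y)
Step 1: at (0.5, -3), ∇g = (-3, -5) → (0.5, -3) − 0.2·(-3, -5) = (1.1, -2)
Step 2: at (1.1, -2), ∇g = (2.6, -1.8) → (1.1, -2) − 0.2·(2.6, -1.8) = (0.58, -1.64)
Step 3: at (0.58, -1.64), ∇g = (0.2, -2.12) → (0.58, -1.64) − 0.2·(0.2, -2.12) = (0.54, -1.216)

(0.54, -1.216)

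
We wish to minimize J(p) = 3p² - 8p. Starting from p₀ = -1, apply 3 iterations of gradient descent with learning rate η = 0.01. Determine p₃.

-0.604696

J′(p) = 6p - 8
Step 1: J′(-1) = -14; p₁ = -1 − 0.01·(-14) = -0.86
Step 2: J′(-0.86) = -13.16; p₂ = -0.86 − 0.01·(-13.16) = -0.7284
Step 3: J′(-0.7284) = -12.3704; p₃ = -0.7284 − 0.01·(-12.3704) = -0.604696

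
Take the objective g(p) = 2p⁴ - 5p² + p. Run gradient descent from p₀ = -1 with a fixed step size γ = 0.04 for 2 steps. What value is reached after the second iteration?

g′(p) = 8p³ - 10p + 1
p₁ = -1 − 0.04·3 = -1.12
p₂ = -1.12 − 0.04·0.960576 = -1.15842304

-1.15842304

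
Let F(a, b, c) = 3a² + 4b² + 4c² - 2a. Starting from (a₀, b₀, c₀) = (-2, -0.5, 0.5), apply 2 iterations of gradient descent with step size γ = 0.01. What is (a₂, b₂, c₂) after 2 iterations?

(-1.7284, -0.4232, 0.4232)

∇F = (6a - 2, 8b, 8c)
(a₁, b₁, c₁) = (-2, -0.5, 0.5) − 0.01·(-14, -4, 4) = (-1.86, -0.46, 0.46)
(a₂, b₂, c₂) = (-1.86, -0.46, 0.46) − 0.01·(-13.16, -3.68, 3.68) = (-1.7284, -0.4232, 0.4232)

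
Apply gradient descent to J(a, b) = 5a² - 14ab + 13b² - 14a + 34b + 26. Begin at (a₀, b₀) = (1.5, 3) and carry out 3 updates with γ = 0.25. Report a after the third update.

∇J = (10a - 14b - 14, -14a + 26b + 34)
(a₁, b₁) = (1.5, 3) − 0.25·(-41, 91) = (11.75, -19.75)
(a₂, b₂) = (11.75, -19.75) − 0.25·(380, -644) = (-83.25, 141.25)
(a₃, b₃) = (-83.25, 141.25) − 0.25·(-2824, 4872) = (622.75, -1076.75)
a = 622.75

622.75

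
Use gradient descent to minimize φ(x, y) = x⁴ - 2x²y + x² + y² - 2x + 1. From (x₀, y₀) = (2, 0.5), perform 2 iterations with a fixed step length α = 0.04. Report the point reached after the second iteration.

∇φ = (4x³ - 4xy + 2x - 2, -2x² + 2y)
(x₁, y₁) = (2, 0.5) − 0.04·(30, -7) = (0.8, 0.78)
(x₂, y₂) = (0.8, 0.78) − 0.04·(-0.848, 0.28) = (0.83392, 0.7688)

(0.83392, 0.7688)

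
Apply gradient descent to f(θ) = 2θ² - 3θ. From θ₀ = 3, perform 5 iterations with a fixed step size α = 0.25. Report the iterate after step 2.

0.75

f′(θ) = 4θ - 3
θ₁ = 3 − 0.25·9 = 0.75
θ₂ = 0.75 − 0.25·0 = 0.75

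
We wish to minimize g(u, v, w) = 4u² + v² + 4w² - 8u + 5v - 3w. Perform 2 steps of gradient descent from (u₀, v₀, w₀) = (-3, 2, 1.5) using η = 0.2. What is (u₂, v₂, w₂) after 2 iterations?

∇g = (8u - 8, 2v + 5, 8w - 3)
Step 1: at (-3, 2, 1.5), ∇g = (-32, 9, 9) → (-3, 2, 1.5) − 0.2·(-32, 9, 9) = (3.4, 0.2, -0.3)
Step 2: at (3.4, 0.2, -0.3), ∇g = (19.2, 5.4, -5.4) → (3.4, 0.2, -0.3) − 0.2·(19.2, 5.4, -5.4) = (-0.44, -0.88, 0.78)

(-0.44, -0.88, 0.78)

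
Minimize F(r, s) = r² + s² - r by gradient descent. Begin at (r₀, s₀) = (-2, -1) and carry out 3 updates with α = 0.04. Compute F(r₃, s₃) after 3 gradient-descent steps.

4.146073759744

∇F = (2r - 1, 2s)
Step 1: at (-2, -1), ∇F = (-5, -2) → (-2, -1) − 0.04·(-5, -2) = (-1.8, -0.92)
Step 2: at (-1.8, -0.92), ∇F = (-4.6, -1.84) → (-1.8, -0.92) − 0.04·(-4.6, -1.84) = (-1.616, -0.8464)
Step 3: at (-1.616, -0.8464), ∇F = (-4.232, -1.6928) → (-1.616, -0.8464) − 0.04·(-4.232, -1.6928) = (-1.44672, -0.778688)
F(-1.44672, -0.778688) = 4.146073759744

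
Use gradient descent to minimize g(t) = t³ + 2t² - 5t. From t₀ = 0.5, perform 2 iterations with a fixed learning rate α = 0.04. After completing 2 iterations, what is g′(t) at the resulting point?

g′(t) = 3t² + 4t - 5
Step 1: g′(0.5) = -2.25; t₁ = 0.5 − 0.04·(-2.25) = 0.59
Step 2: g′(0.59) = -1.5957; t₂ = 0.59 − 0.04·(-1.5957) = 0.653828
g′(t) at (0.653828) = -1.102214839248

-1.102214839248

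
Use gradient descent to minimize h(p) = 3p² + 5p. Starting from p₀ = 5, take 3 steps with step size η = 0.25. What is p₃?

h′(p) = 6p + 5
Step 1: h′(5) = 35; p₁ = 5 − 0.25·35 = -3.75
Step 2: h′(-3.75) = -17.5; p₂ = -3.75 − 0.25·(-17.5) = 0.625
Step 3: h′(0.625) = 8.75; p₃ = 0.625 − 0.25·8.75 = -1.5625

-1.5625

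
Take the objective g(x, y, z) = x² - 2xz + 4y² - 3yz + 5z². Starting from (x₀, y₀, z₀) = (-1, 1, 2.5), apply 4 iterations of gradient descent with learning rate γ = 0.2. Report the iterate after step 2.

∇g = (2x - 2z, 8y - 3z, -2x - 3y + 10z)
(x₁, y₁, z₁) = (-1, 1, 2.5) − 0.2·(-7, 0.5, 24) = (0.4, 0.9, -2.3)
(x₂, y₂, z₂) = (0.4, 0.9, -2.3) − 0.2·(5.4, 14.1, -26.5) = (-0.68, -1.92, 3)

(-0.68, -1.92, 3)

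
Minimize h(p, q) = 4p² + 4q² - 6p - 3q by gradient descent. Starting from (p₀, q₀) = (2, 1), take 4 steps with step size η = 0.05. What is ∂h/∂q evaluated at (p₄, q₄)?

∇h = (8p - 6, 8q - 3)
(p₁, q₁) = (2, 1) − 0.05·(10, 5) = (1.5, 0.75)
(p₂, q₂) = (1.5, 0.75) − 0.05·(6, 3) = (1.2, 0.6)
(p₃, q₃) = (1.2, 0.6) − 0.05·(3.6, 1.8) = (1.02, 0.51)
(p₄, q₄) = (1.02, 0.51) − 0.05·(2.16, 1.08) = (0.912, 0.456)
∂h/∂q at (0.912, 0.456) = 0.648

0.648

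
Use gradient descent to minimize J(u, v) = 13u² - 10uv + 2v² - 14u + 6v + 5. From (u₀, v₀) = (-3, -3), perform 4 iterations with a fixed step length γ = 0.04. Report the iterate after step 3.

(-0.909632, -3.811776)

∇J = (26u - 10v - 14, -10u + 4v + 6)
Step 1: at (-3, -3), ∇J = (-62, 24) → (-3, -3) − 0.04·(-62, 24) = (-0.52, -3.96)
Step 2: at (-0.52, -3.96), ∇J = (12.08, -4.64) → (-0.52, -3.96) − 0.04·(12.08, -4.64) = (-1.0032, -3.7744)
Step 3: at (-1.0032, -3.7744), ∇J = (-2.3392, 0.9344) → (-1.0032, -3.7744) − 0.04·(-2.3392, 0.9344) = (-0.909632, -3.811776)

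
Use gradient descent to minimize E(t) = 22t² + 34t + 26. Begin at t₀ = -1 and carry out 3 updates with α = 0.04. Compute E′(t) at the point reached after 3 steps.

4.38976

E′(t) = 44t + 34
Step 1: E′(-1) = -10; t₁ = -1 − 0.04·(-10) = -0.6
Step 2: E′(-0.6) = 7.6; t₂ = -0.6 − 0.04·7.6 = -0.904
Step 3: E′(-0.904) = -5.776; t₃ = -0.904 − 0.04·(-5.776) = -0.67296
E′(t) at (-0.67296) = 4.38976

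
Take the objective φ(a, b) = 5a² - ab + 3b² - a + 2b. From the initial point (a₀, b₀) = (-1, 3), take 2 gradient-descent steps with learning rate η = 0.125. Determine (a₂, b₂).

∇φ = (10a - b - 1, -a + 6b + 2)
Step 1: at (-1, 3), ∇φ = (-14, 21) → (-1, 3) − 0.125·(-14, 21) = (0.75, 0.375)
Step 2: at (0.75, 0.375), ∇φ = (6.125, 3.5) → (0.75, 0.375) − 0.125·(6.125, 3.5) = (-0.015625, -0.0625)

(-0.015625, -0.0625)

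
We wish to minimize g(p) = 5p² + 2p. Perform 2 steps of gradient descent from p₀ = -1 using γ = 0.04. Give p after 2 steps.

-0.488

g′(p) = 10p + 2
Step 1: g′(-1) = -8; p₁ = -1 − 0.04·(-8) = -0.68
Step 2: g′(-0.68) = -4.8; p₂ = -0.68 − 0.04·(-4.8) = -0.488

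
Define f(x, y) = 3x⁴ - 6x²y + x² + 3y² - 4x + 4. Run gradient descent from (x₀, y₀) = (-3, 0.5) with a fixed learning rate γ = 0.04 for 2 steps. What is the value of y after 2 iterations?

24.233504

∇f = (12x³ - 12xy + 2x - 4, -6x² + 6y)
Step 1: at (-3, 0.5), ∇f = (-316, -51) → (-3, 0.5) − 0.04·(-316, -51) = (9.64, 2.54)
Step 2: at (9.64, 2.54), ∇f = (10471.548928, -542.3376) → (9.64, 2.54) − 0.04·(10471.548928, -542.3376) = (-409.22195712, 24.233504)
y = 24.233504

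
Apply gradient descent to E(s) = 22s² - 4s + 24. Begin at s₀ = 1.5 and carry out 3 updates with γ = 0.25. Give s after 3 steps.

E′(s) = 44s - 4
s₁ = 1.5 − 0.25·62 = -14
s₂ = -14 − 0.25·(-620) = 141
s₃ = 141 − 0.25·6200 = -1409

-1409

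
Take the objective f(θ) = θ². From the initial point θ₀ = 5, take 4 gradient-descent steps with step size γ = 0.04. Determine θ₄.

f′(θ) = 2θ
Step 1: f′(5) = 10; θ₁ = 5 − 0.04·10 = 4.6
Step 2: f′(4.6) = 9.2; θ₂ = 4.6 − 0.04·9.2 = 4.232
Step 3: f′(4.232) = 8.464; θ₃ = 4.232 − 0.04·8.464 = 3.89344
Step 4: f′(3.89344) = 7.78688; θ₄ = 3.89344 − 0.04·7.78688 = 3.5819648

3.5819648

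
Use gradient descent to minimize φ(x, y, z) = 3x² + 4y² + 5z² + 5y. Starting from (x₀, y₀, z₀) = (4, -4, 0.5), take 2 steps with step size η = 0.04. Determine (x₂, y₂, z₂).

(2.3104, -2.1856, 0.18)

∇φ = (6x, 8y + 5, 10z)
Step 1: at (4, -4, 0.5), ∇φ = (24, -27, 5) → (4, -4, 0.5) − 0.04·(24, -27, 5) = (3.04, -2.92, 0.3)
Step 2: at (3.04, -2.92, 0.3), ∇φ = (18.24, -18.36, 3) → (3.04, -2.92, 0.3) − 0.04·(18.24, -18.36, 3) = (2.3104, -2.1856, 0.18)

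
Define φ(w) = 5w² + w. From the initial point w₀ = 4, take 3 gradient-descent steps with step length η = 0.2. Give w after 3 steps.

φ′(w) = 10w + 1
Step 1: φ′(4) = 41; w₁ = 4 − 0.2·41 = -4.2
Step 2: φ′(-4.2) = -41; w₂ = -4.2 − 0.2·(-41) = 4
Step 3: φ′(4) = 41; w₃ = 4 − 0.2·41 = -4.2

-4.2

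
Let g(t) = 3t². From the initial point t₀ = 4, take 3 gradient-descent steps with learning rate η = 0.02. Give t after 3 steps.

g′(t) = 6t
Step 1: g′(4) = 24; t₁ = 4 − 0.02·24 = 3.52
Step 2: g′(3.52) = 21.12; t₂ = 3.52 − 0.02·21.12 = 3.0976
Step 3: g′(3.0976) = 18.5856; t₃ = 3.0976 − 0.02·18.5856 = 2.725888

2.725888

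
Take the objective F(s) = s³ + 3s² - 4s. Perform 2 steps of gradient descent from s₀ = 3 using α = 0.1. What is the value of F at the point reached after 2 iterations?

2.033776173

F′(s) = 3s² + 6s - 4
Step 1: F′(3) = 41; s₁ = 3 − 0.1·41 = -1.1
Step 2: F′(-1.1) = -6.97; s₂ = -1.1 − 0.1·(-6.97) = -0.403
F(-0.403) = 2.033776173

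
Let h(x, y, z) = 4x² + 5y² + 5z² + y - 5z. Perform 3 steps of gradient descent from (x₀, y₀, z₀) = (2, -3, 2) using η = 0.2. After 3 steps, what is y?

2.8

∇h = (8x, 10y + 1, 10z - 5)
(x₁, y₁, z₁) = (2, -3, 2) − 0.2·(16, -29, 15) = (-1.2, 2.8, -1)
(x₂, y₂, z₂) = (-1.2, 2.8, -1) − 0.2·(-9.6, 29, -15) = (0.72, -3, 2)
(x₃, y₃, z₃) = (0.72, -3, 2) − 0.2·(5.76, -29, 15) = (-0.432, 2.8, -1)
y = 2.8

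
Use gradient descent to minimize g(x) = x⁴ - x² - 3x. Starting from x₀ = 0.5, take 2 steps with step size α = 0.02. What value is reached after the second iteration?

0.63798456

g′(x) = 4x³ - 2x - 3
Step 1: g′(0.5) = -3.5; x₁ = 0.5 − 0.02·(-3.5) = 0.57
Step 2: g′(0.57) = -3.399228; x₂ = 0.57 − 0.02·(-3.399228) = 0.63798456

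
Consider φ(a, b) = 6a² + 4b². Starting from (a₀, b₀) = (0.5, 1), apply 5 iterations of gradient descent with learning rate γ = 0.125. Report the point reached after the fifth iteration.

(-0.015625, 0)

∇φ = (12a, 8b)
Step 1: at (0.5, 1), ∇φ = (6, 8) → (0.5, 1) − 0.125·(6, 8) = (-0.25, 0)
Step 2: at (-0.25, 0), ∇φ = (-3, 0) → (-0.25, 0) − 0.125·(-3, 0) = (0.125, 0)
Step 3: at (0.125, 0), ∇φ = (1.5, 0) → (0.125, 0) − 0.125·(1.5, 0) = (-0.0625, 0)
Step 4: at (-0.0625, 0), ∇φ = (-0.75, 0) → (-0.0625, 0) − 0.125·(-0.75, 0) = (0.03125, 0)
Step 5: at (0.03125, 0), ∇φ = (0.375, 0) → (0.03125, 0) − 0.125·(0.375, 0) = (-0.015625, 0)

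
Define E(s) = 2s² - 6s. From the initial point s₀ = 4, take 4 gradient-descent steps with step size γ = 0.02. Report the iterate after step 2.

3.616

E′(s) = 4s - 6
Step 1: E′(4) = 10; s₁ = 4 − 0.02·10 = 3.8
Step 2: E′(3.8) = 9.2; s₂ = 3.8 − 0.02·9.2 = 3.616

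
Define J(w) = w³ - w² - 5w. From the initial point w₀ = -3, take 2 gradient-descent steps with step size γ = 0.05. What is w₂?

-7.494

J′(w) = 3w² - 2w - 5
Step 1: J′(-3) = 28; w₁ = -3 − 0.05·28 = -4.4
Step 2: J′(-4.4) = 61.88; w₂ = -4.4 − 0.05·61.88 = -7.494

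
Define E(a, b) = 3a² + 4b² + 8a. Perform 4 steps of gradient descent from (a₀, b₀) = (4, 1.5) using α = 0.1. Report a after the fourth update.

∇E = (6a + 8, 8b)
(a₁, b₁) = (4, 1.5) − 0.1·(32, 12) = (0.8, 0.3)
(a₂, b₂) = (0.8, 0.3) − 0.1·(12.8, 2.4) = (-0.48, 0.06)
(a₃, b₃) = (-0.48, 0.06) − 0.1·(5.12, 0.48) = (-0.992, 0.012)
(a₄, b₄) = (-0.992, 0.012) − 0.1·(2.048, 0.096) = (-1.1968, 0.0024)
a = -1.1968

-1.1968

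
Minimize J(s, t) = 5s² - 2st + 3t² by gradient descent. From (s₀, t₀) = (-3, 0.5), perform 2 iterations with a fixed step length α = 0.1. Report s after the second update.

-0.08

∇J = (10s - 2t, -2s + 6t)
(s₁, t₁) = (-3, 0.5) − 0.1·(-31, 9) = (0.1, -0.4)
(s₂, t₂) = (0.1, -0.4) − 0.1·(1.8, -2.6) = (-0.08, -0.14)
s = -0.08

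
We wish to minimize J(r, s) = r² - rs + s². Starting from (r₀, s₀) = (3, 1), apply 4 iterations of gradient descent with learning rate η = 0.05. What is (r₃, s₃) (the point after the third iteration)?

(2.328875, 1.100625)

∇J = (2r - s, -r + 2s)
(r₁, s₁) = (3, 1) − 0.05·(5, -1) = (2.75, 1.05)
(r₂, s₂) = (2.75, 1.05) − 0.05·(4.45, -0.65) = (2.5275, 1.0825)
(r₃, s₃) = (2.5275, 1.0825) − 0.05·(3.9725, -0.3625) = (2.328875, 1.100625)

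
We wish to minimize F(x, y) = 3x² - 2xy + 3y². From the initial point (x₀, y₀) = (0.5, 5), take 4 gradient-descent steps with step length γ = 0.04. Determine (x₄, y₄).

∇F = (6x - 2y, -2x + 6y)
Step 1: at (0.5, 5), ∇F = (-7, 29) → (0.5, 5) − 0.04·(-7, 29) = (0.78, 3.84)
Step 2: at (0.78, 3.84), ∇F = (-3, 21.48) → (0.78, 3.84) − 0.04·(-3, 21.48) = (0.9, 2.9808)
Step 3: at (0.9, 2.9808), ∇F = (-0.5616, 16.0848) → (0.9, 2.9808) − 0.04·(-0.5616, 16.0848) = (0.922464, 2.337408)
Step 4: at (0.922464, 2.337408), ∇F = (0.859968, 12.17952) → (0.922464, 2.337408) − 0.04·(0.859968, 12.17952) = (0.88806528, 1.8502272)

(0.88806528, 1.8502272)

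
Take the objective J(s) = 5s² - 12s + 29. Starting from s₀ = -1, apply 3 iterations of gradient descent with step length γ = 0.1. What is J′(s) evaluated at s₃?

J′(s) = 10s - 12
s₁ = -1 − 0.1·(-22) = 1.2
s₂ = 1.2 − 0.1·0 = 1.2
s₃ = 1.2 − 0.1·0 = 1.2
J′(s) at (1.2) = 0

0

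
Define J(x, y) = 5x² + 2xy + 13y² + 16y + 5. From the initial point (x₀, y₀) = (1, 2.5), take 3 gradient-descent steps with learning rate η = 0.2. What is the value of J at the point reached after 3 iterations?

795260.05352

∇J = (10x + 2y, 2x + 26y + 16)
Step 1: at (1, 2.5), ∇J = (15, 83) → (1, 2.5) − 0.2·(15, 83) = (-2, -14.1)
Step 2: at (-2, -14.1), ∇J = (-48.2, -354.6) → (-2, -14.1) − 0.2·(-48.2, -354.6) = (7.64, 56.82)
Step 3: at (7.64, 56.82), ∇J = (190.04, 1508.6) → (7.64, 56.82) − 0.2·(190.04, 1508.6) = (-30.368, -244.9)
J(-30.368, -244.9) = 795260.05352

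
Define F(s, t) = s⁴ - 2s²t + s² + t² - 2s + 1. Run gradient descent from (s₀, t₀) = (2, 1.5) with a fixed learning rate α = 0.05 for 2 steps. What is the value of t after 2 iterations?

1.656

∇F = (4s³ - 4st + 2s - 2, -2s² + 2t)
Step 1: at (2, 1.5), ∇F = (22, -5) → (2, 1.5) − 0.05·(22, -5) = (0.9, 1.75)
Step 2: at (0.9, 1.75), ∇F = (-3.584, 1.88) → (0.9, 1.75) − 0.05·(-3.584, 1.88) = (1.0792, 1.656)
t = 1.656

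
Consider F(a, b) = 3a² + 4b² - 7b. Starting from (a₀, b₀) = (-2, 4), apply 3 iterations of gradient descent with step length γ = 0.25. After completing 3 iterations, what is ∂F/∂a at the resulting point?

1.5

∇F = (6a, 8b - 7)
Step 1: at (-2, 4), ∇F = (-12, 25) → (-2, 4) − 0.25·(-12, 25) = (1, -2.25)
Step 2: at (1, -2.25), ∇F = (6, -25) → (1, -2.25) − 0.25·(6, -25) = (-0.5, 4)
Step 3: at (-0.5, 4), ∇F = (-3, 25) → (-0.5, 4) − 0.25·(-3, 25) = (0.25, -2.25)
∂F/∂a at (0.25, -2.25) = 1.5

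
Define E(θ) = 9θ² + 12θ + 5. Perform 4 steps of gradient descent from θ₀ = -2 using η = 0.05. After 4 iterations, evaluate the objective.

E′(θ) = 18θ + 12
θ₁ = -2 − 0.05·(-24) = -0.8
θ₂ = -0.8 − 0.05·(-2.4) = -0.68
θ₃ = -0.68 − 0.05·(-0.24) = -0.668
θ₄ = -0.668 − 0.05·(-0.024) = -0.6668
E(-0.6668) = 1.00000016

1.00000016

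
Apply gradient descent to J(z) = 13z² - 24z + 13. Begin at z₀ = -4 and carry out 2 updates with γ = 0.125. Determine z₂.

-24

J′(z) = 26z - 24
Step 1: J′(-4) = -128; z₁ = -4 − 0.125·(-128) = 12
Step 2: J′(12) = 288; z₂ = 12 − 0.125·288 = -24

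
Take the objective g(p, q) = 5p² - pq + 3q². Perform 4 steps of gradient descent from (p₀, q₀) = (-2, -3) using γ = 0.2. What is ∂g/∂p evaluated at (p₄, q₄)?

∇g = (10p - q, -p + 6q)
Step 1: at (-2, -3), ∇g = (-17, -16) → (-2, -3) − 0.2·(-17, -16) = (1.4, 0.2)
Step 2: at (1.4, 0.2), ∇g = (13.8, -0.2) → (1.4, 0.2) − 0.2·(13.8, -0.2) = (-1.36, 0.24)
Step 3: at (-1.36, 0.24), ∇g = (-13.84, 2.8) → (-1.36, 0.24) − 0.2·(-13.84, 2.8) = (1.408, -0.32)
Step 4: at (1.408, -0.32), ∇g = (14.4, -3.328) → (1.408, -0.32) − 0.2·(14.4, -3.328) = (-1.472, 0.3456)
∂g/∂p at (-1.472, 0.3456) = -15.0656

-15.0656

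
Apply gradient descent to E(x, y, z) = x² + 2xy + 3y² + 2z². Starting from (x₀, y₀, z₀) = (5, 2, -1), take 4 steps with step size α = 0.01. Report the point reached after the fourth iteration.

∇E = (2x + 2y, 2x + 6y, 4z)
(x₁, y₁, z₁) = (5, 2, -1) − 0.01·(14, 22, -4) = (4.86, 1.78, -0.96)
(x₂, y₂, z₂) = (4.86, 1.78, -0.96) − 0.01·(13.28, 20.4, -3.84) = (4.7272, 1.576, -0.9216)
(x₃, y₃, z₃) = (4.7272, 1.576, -0.9216) − 0.01·(12.6064, 18.9104, -3.6864) = (4.601136, 1.386896, -0.884736)
(x₄, y₄, z₄) = (4.601136, 1.386896, -0.884736) − 0.01·(11.976064, 17.523648, -3.538944) = (4.48137536, 1.21165952, -0.84934656)

(4.48137536, 1.21165952, -0.84934656)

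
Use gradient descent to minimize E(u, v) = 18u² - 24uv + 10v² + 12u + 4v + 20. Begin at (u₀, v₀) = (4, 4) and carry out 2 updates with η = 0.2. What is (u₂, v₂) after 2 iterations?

(77.92, -58.4)

∇E = (36u - 24v + 12, -24u + 20v + 4)
(u₁, v₁) = (4, 4) − 0.2·(60, -12) = (-8, 6.4)
(u₂, v₂) = (-8, 6.4) − 0.2·(-429.6, 324) = (77.92, -58.4)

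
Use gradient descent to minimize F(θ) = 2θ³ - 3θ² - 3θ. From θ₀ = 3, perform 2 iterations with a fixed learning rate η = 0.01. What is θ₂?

F′(θ) = 6θ² - 6θ - 3
Step 1: F′(3) = 33; θ₁ = 3 − 0.01·33 = 2.67
Step 2: F′(2.67) = 23.7534; θ₂ = 2.67 − 0.01·23.7534 = 2.432466

2.432466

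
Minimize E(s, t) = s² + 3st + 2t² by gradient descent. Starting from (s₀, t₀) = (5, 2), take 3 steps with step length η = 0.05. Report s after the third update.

∇E = (2s + 3t, 3s + 4t)
(s₁, t₁) = (5, 2) − 0.05·(16, 23) = (4.2, 0.85)
(s₂, t₂) = (4.2, 0.85) − 0.05·(10.95, 16) = (3.6525, 0.05)
(s₃, t₃) = (3.6525, 0.05) − 0.05·(7.455, 11.1575) = (3.27975, -0.507875)
s = 3.27975

3.27975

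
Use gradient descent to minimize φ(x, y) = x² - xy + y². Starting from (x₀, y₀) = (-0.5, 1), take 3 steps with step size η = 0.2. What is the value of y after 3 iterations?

0.176

∇φ = (2x - y, -x + 2y)
(x₁, y₁) = (-0.5, 1) − 0.2·(-2, 2.5) = (-0.1, 0.5)
(x₂, y₂) = (-0.1, 0.5) − 0.2·(-0.7, 1.1) = (0.04, 0.28)
(x₃, y₃) = (0.04, 0.28) − 0.2·(-0.2, 0.52) = (0.08, 0.176)
y = 0.176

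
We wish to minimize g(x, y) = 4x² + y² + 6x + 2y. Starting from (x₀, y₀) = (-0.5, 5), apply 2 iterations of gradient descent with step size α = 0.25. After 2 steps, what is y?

0.5

∇g = (8x + 6, 2y + 2)
(x₁, y₁) = (-0.5, 5) − 0.25·(2, 12) = (-1, 2)
(x₂, y₂) = (-1, 2) − 0.25·(-2, 6) = (-0.5, 0.5)
y = 0.5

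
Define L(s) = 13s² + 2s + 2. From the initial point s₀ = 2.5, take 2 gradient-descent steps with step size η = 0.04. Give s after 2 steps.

L′(s) = 26s + 2
s₁ = 2.5 − 0.04·67 = -0.18
s₂ = -0.18 − 0.04·(-2.68) = -0.0728

-0.0728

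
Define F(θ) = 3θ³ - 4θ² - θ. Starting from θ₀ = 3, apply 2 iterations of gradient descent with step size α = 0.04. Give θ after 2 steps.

0.835264

F′(θ) = 9θ² - 8θ - 1
Step 1: F′(3) = 56; θ₁ = 3 − 0.04·56 = 0.76
Step 2: F′(0.76) = -1.8816; θ₂ = 0.76 − 0.04·(-1.8816) = 0.835264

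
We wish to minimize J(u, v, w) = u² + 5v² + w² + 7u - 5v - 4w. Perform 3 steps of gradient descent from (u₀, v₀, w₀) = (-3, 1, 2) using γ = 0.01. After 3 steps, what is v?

∇J = (2u + 7, 10v - 5, 2w - 4)
(u₁, v₁, w₁) = (-3, 1, 2) − 0.01·(1, 5, 0) = (-3.01, 0.95, 2)
(u₂, v₂, w₂) = (-3.01, 0.95, 2) − 0.01·(0.98, 4.5, 0) = (-3.0198, 0.905, 2)
(u₃, v₃, w₃) = (-3.0198, 0.905, 2) − 0.01·(0.9604, 4.05, 0) = (-3.029404, 0.8645, 2)
v = 0.8645

0.8645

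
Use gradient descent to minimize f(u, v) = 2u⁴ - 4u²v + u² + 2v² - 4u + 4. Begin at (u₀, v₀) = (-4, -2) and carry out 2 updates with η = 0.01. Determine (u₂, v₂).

(1.15831424, -1.087424)

∇f = (8u³ - 8uv + 2u - 4, -4u² + 4v)
Step 1: at (-4, -2), ∇f = (-588, -72) → (-4, -2) − 0.01·(-588, -72) = (1.88, -1.28)
Step 2: at (1.88, -1.28), ∇f = (72.168576, -19.2576) → (1.88, -1.28) − 0.01·(72.168576, -19.2576) = (1.15831424, -1.087424)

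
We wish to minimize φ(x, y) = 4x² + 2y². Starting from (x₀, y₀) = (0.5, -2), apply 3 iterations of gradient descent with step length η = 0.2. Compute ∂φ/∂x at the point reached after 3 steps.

∇φ = (8x, 4y)
(x₁, y₁) = (0.5, -2) − 0.2·(4, -8) = (-0.3, -0.4)
(x₂, y₂) = (-0.3, -0.4) − 0.2·(-2.4, -1.6) = (0.18, -0.08)
(x₃, y₃) = (0.18, -0.08) − 0.2·(1.44, -0.32) = (-0.108, -0.016)
∂φ/∂x at (-0.108, -0.016) = -0.864

-0.864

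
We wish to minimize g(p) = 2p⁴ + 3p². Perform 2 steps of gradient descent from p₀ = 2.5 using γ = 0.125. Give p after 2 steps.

g′(p) = 8p³ + 6p
p₁ = 2.5 − 0.125·140 = -15
p₂ = -15 − 0.125·(-27090) = 3371.25

3371.25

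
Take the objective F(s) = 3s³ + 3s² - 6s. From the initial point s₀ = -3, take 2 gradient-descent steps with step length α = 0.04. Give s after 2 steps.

-13.809024

F′(s) = 9s² + 6s - 6
Step 1: F′(-3) = 57; s₁ = -3 − 0.04·57 = -5.28
Step 2: F′(-5.28) = 213.2256; s₂ = -5.28 − 0.04·213.2256 = -13.809024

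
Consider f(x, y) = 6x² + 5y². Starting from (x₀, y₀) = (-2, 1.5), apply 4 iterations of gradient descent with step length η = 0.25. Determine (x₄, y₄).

(-32, 7.59375)

∇f = (12x, 10y)
(x₁, y₁) = (-2, 1.5) − 0.25·(-24, 15) = (4, -2.25)
(x₂, y₂) = (4, -2.25) − 0.25·(48, -22.5) = (-8, 3.375)
(x₃, y₃) = (-8, 3.375) − 0.25·(-96, 33.75) = (16, -5.0625)
(x₄, y₄) = (16, -5.0625) − 0.25·(192, -50.625) = (-32, 7.59375)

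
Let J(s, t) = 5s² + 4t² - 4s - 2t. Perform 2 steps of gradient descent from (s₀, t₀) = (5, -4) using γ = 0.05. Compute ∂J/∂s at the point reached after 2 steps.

11.5

∇J = (10s - 4, 8t - 2)
(s₁, t₁) = (5, -4) − 0.05·(46, -34) = (2.7, -2.3)
(s₂, t₂) = (2.7, -2.3) − 0.05·(23, -20.4) = (1.55, -1.28)
∂J/∂s at (1.55, -1.28) = 11.5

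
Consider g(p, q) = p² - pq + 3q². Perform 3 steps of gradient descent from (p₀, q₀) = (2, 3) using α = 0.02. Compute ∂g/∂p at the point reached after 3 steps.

∇g = (2p - q, -p + 6q)
Step 1: at (2, 3), ∇g = (1, 16) → (2, 3) − 0.02·(1, 16) = (1.98, 2.68)
Step 2: at (1.98, 2.68), ∇g = (1.28, 14.1) → (1.98, 2.68) − 0.02·(1.28, 14.1) = (1.9544, 2.398)
Step 3: at (1.9544, 2.398), ∇g = (1.5108, 12.4336) → (1.9544, 2.398) − 0.02·(1.5108, 12.4336) = (1.924184, 2.149328)
∂g/∂p at (1.924184, 2.149328) = 1.69904

1.69904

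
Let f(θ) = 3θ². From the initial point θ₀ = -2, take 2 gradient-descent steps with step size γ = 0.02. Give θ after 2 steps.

-1.5488

f′(θ) = 6θ
θ₁ = -2 − 0.02·(-12) = -1.76
θ₂ = -1.76 − 0.02·(-10.56) = -1.5488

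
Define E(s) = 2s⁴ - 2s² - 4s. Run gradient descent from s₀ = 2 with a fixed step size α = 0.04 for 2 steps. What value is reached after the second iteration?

0.06736384

E′(s) = 8s³ - 4s - 4
s₁ = 2 − 0.04·52 = -0.08
s₂ = -0.08 − 0.04·(-3.684096) = 0.06736384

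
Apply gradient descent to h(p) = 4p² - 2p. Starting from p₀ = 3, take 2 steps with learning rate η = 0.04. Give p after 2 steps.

1.5216

h′(p) = 8p - 2
p₁ = 3 − 0.04·22 = 2.12
p₂ = 2.12 − 0.04·14.96 = 1.5216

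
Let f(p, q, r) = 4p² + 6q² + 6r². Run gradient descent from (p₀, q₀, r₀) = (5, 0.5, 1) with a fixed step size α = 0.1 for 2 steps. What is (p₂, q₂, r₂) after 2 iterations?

(0.2, 0.02, 0.04)

∇f = (8p, 12q, 12r)
Step 1: at (5, 0.5, 1), ∇f = (40, 6, 12) → (5, 0.5, 1) − 0.1·(40, 6, 12) = (1, -0.1, -0.2)
Step 2: at (1, -0.1, -0.2), ∇f = (8, -1.2, -2.4) → (1, -0.1, -0.2) − 0.1·(8, -1.2, -2.4) = (0.2, 0.02, 0.04)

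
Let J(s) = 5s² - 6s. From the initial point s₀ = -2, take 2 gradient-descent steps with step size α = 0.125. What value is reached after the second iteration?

J′(s) = 10s - 6
s₁ = -2 − 0.125·(-26) = 1.25
s₂ = 1.25 − 0.125·6.5 = 0.4375

0.4375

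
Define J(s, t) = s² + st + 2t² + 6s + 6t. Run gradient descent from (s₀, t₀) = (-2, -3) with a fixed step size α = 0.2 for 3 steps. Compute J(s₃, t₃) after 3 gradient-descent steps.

∇J = (2s + t + 6, s + 4t + 6)
Step 1: at (-2, -3), ∇J = (-1, -8) → (-2, -3) − 0.2·(-1, -8) = (-1.8, -1.4)
Step 2: at (-1.8, -1.4), ∇J = (1, -1.4) → (-1.8, -1.4) − 0.2·(1, -1.4) = (-2, -1.12)
Step 3: at (-2, -1.12), ∇J = (0.88, -0.48) → (-2, -1.12) − 0.2·(0.88, -0.48) = (-2.176, -1.024)
J(-2.176, -1.024) = -10.139648

-10.139648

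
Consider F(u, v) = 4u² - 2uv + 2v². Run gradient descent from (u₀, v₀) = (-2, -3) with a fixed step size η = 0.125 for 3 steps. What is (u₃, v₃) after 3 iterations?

∇F = (8u - 2v, -2u + 4v)
Step 1: at (-2, -3), ∇F = (-10, -8) → (-2, -3) − 0.125·(-10, -8) = (-0.75, -2)
Step 2: at (-0.75, -2), ∇F = (-2, -6.5) → (-0.75, -2) − 0.125·(-2, -6.5) = (-0.5, -1.1875)
Step 3: at (-0.5, -1.1875), ∇F = (-1.625, -3.75) → (-0.5, -1.1875) − 0.125·(-1.625, -3.75) = (-0.296875, -0.71875)

(-0.296875, -0.71875)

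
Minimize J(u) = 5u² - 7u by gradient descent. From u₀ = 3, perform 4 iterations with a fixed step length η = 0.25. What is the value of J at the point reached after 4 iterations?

675.4345703125

J′(u) = 10u - 7
Step 1: J′(3) = 23; u₁ = 3 − 0.25·23 = -2.75
Step 2: J′(-2.75) = -34.5; u₂ = -2.75 − 0.25·(-34.5) = 5.875
Step 3: J′(5.875) = 51.75; u₃ = 5.875 − 0.25·51.75 = -7.0625
Step 4: J′(-7.0625) = -77.625; u₄ = -7.0625 − 0.25·(-77.625) = 12.34375
J(12.34375) = 675.4345703125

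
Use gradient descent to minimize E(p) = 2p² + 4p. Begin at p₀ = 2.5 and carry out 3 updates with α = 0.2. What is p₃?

-0.972

E′(p) = 4p + 4
Step 1: E′(2.5) = 14; p₁ = 2.5 − 0.2·14 = -0.3
Step 2: E′(-0.3) = 2.8; p₂ = -0.3 − 0.2·2.8 = -0.86
Step 3: E′(-0.86) = 0.56; p₃ = -0.86 − 0.2·0.56 = -0.972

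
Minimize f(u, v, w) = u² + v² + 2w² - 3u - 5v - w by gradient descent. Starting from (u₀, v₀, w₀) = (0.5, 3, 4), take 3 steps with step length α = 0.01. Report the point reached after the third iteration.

∇f = (2u - 3, 2v - 5, 4w - 1)
(u₁, v₁, w₁) = (0.5, 3, 4) − 0.01·(-2, 1, 15) = (0.52, 2.99, 3.85)
(u₂, v₂, w₂) = (0.52, 2.99, 3.85) − 0.01·(-1.96, 0.98, 14.4) = (0.5396, 2.9802, 3.706)
(u₃, v₃, w₃) = (0.5396, 2.9802, 3.706) − 0.01·(-1.9208, 0.9604, 13.824) = (0.558808, 2.970596, 3.56776)

(0.558808, 2.970596, 3.56776)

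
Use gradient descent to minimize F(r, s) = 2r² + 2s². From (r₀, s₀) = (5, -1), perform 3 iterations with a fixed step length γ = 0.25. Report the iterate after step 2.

∇F = (4r, 4s)
(r₁, s₁) = (5, -1) − 0.25·(20, -4) = (0, 0)
(r₂, s₂) = (0, 0) − 0.25·(0, 0) = (0, 0)

(0, 0)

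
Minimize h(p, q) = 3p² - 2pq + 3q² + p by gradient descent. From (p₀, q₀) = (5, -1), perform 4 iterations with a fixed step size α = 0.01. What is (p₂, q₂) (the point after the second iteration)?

∇h = (6p - 2q + 1, -2p + 6q)
Step 1: at (5, -1), ∇h = (33, -16) → (5, -1) − 0.01·(33, -16) = (4.67, -0.84)
Step 2: at (4.67, -0.84), ∇h = (30.7, -14.38) → (4.67, -0.84) − 0.01·(30.7, -14.38) = (4.363, -0.6962)

(4.363, -0.6962)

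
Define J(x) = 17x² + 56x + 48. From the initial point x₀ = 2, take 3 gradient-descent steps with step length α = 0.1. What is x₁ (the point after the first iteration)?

J′(x) = 34x + 56
x₁ = 2 − 0.1·124 = -10.4

-10.4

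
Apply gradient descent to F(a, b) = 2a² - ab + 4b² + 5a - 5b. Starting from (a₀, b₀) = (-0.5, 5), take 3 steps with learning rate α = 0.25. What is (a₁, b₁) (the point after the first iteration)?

∇F = (4a - b + 5, -a + 8b - 5)
Step 1: at (-0.5, 5), ∇F = (-2, 35.5) → (-0.5, 5) − 0.25·(-2, 35.5) = (0, -3.875)

(0, -3.875)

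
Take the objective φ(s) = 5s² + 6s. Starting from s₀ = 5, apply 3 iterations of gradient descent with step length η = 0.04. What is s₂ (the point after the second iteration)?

φ′(s) = 10s + 6
s₁ = 5 − 0.04·56 = 2.76
s₂ = 2.76 − 0.04·33.6 = 1.416

1.416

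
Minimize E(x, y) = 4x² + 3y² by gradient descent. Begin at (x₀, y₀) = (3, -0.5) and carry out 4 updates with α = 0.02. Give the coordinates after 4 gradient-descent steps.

∇E = (8x, 6y)
Step 1: at (3, -0.5), ∇E = (24, -3) → (3, -0.5) − 0.02·(24, -3) = (2.52, -0.44)
Step 2: at (2.52, -0.44), ∇E = (20.16, -2.64) → (2.52, -0.44) − 0.02·(20.16, -2.64) = (2.1168, -0.3872)
Step 3: at (2.1168, -0.3872), ∇E = (16.9344, -2.3232) → (2.1168, -0.3872) − 0.02·(16.9344, -2.3232) = (1.778112, -0.340736)
Step 4: at (1.778112, -0.340736), ∇E = (14.224896, -2.044416) → (1.778112, -0.340736) − 0.02·(14.224896, -2.044416) = (1.49361408, -0.29984768)

(1.49361408, -0.29984768)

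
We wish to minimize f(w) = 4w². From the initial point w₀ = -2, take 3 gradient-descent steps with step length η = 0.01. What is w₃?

f′(w) = 8w
w₁ = -2 − 0.01·(-16) = -1.84
w₂ = -1.84 − 0.01·(-14.72) = -1.6928
w₃ = -1.6928 − 0.01·(-13.5424) = -1.557376

-1.557376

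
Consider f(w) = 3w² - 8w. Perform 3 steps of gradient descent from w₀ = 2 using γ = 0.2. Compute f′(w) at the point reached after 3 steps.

-0.032

f′(w) = 6w - 8
w₁ = 2 − 0.2·4 = 1.2
w₂ = 1.2 − 0.2·(-0.8) = 1.36
w₃ = 1.36 − 0.2·0.16 = 1.328
f′(w) at (1.328) = -0.032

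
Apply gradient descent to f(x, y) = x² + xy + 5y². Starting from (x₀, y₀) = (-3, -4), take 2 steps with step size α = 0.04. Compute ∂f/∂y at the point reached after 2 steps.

∇f = (2x + y, x + 10y)
(x₁, y₁) = (-3, -4) − 0.04·(-10, -43) = (-2.6, -2.28)
(x₂, y₂) = (-2.6, -2.28) − 0.04·(-7.48, -25.4) = (-2.3008, -1.264)
∂f/∂y at (-2.3008, -1.264) = -14.9408

-14.9408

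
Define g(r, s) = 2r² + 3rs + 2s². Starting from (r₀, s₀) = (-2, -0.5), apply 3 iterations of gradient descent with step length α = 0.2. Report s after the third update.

0.464

∇g = (4r + 3s, 3r + 4s)
Step 1: at (-2, -0.5), ∇g = (-9.5, -8) → (-2, -0.5) − 0.2·(-9.5, -8) = (-0.1, 1.1)
Step 2: at (-0.1, 1.1), ∇g = (2.9, 4.1) → (-0.1, 1.1) − 0.2·(2.9, 4.1) = (-0.68, 0.28)
Step 3: at (-0.68, 0.28), ∇g = (-1.88, -0.92) → (-0.68, 0.28) − 0.2·(-1.88, -0.92) = (-0.304, 0.464)
s = 0.464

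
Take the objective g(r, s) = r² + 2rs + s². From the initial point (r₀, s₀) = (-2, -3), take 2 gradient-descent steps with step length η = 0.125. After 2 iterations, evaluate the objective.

∇g = (2r + 2s, 2r + 2s)
Step 1: at (-2, -3), ∇g = (-10, -10) → (-2, -3) − 0.125·(-10, -10) = (-0.75, -1.75)
Step 2: at (-0.75, -1.75), ∇g = (-5, -5) → (-0.75, -1.75) − 0.125·(-5, -5) = (-0.125, -1.125)
g(-0.125, -1.125) = 1.5625

1.5625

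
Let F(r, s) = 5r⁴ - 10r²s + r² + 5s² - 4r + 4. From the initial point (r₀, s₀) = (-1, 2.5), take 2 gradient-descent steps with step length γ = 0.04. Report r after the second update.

∇F = (20r³ - 20rs + 2r - 4, -10r² + 10s)
Step 1: at (-1, 2.5), ∇F = (24, 15) → (-1, 2.5) − 0.04·(24, 15) = (-1.96, 1.9)
Step 2: at (-1.96, 1.9), ∇F = (-84.03072, -19.416) → (-1.96, 1.9) − 0.04·(-84.03072, -19.416) = (1.4012288, 2.67664)
r = 1.4012288

1.4012288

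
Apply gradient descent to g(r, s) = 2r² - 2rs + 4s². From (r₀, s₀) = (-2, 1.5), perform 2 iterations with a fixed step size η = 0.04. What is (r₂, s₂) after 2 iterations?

∇g = (4r - 2s, -2r + 8s)
Step 1: at (-2, 1.5), ∇g = (-11, 16) → (-2, 1.5) − 0.04·(-11, 16) = (-1.56, 0.86)
Step 2: at (-1.56, 0.86), ∇g = (-7.96, 10) → (-1.56, 0.86) − 0.04·(-7.96, 10) = (-1.2416, 0.46)

(-1.2416, 0.46)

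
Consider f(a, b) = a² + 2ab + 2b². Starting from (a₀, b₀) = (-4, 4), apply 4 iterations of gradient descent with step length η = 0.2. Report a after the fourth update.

-2.4128

∇f = (2a + 2b, 2a + 4b)
(a₁, b₁) = (-4, 4) − 0.2·(0, 8) = (-4, 2.4)
(a₂, b₂) = (-4, 2.4) − 0.2·(-3.2, 1.6) = (-3.36, 2.08)
(a₃, b₃) = (-3.36, 2.08) − 0.2·(-2.56, 1.6) = (-2.848, 1.76)
(a₄, b₄) = (-2.848, 1.76) − 0.2·(-2.176, 1.344) = (-2.4128, 1.4912)
a = -2.4128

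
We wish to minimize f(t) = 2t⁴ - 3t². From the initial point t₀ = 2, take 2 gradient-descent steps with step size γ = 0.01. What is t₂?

1.30945664

f′(t) = 8t³ - 6t
t₁ = 2 − 0.01·52 = 1.48
t₂ = 1.48 − 0.01·17.054336 = 1.30945664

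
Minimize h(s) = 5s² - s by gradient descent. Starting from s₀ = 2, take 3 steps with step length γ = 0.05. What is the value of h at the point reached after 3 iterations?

h′(s) = 10s - 1
s₁ = 2 − 0.05·19 = 1.05
s₂ = 1.05 − 0.05·9.5 = 0.575
s₃ = 0.575 − 0.05·4.75 = 0.3375
h(0.3375) = 0.23203125

0.23203125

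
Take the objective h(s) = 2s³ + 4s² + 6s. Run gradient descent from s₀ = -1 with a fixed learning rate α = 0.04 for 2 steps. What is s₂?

-1.351744

h′(s) = 6s² + 8s + 6
Step 1: h′(-1) = 4; s₁ = -1 − 0.04·4 = -1.16
Step 2: h′(-1.16) = 4.7936; s₂ = -1.16 − 0.04·4.7936 = -1.351744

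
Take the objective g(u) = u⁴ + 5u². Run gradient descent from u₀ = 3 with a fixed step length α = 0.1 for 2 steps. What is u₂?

g′(u) = 4u³ + 10u
u₁ = 3 − 0.1·138 = -10.8
u₂ = -10.8 − 0.1·(-5146.848) = 503.8848

503.8848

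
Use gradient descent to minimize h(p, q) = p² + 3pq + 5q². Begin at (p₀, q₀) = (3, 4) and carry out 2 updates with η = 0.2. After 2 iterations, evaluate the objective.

∇h = (2p + 3q, 3p + 10q)
(p₁, q₁) = (3, 4) − 0.2·(18, 49) = (-0.6, -5.8)
(p₂, q₂) = (-0.6, -5.8) − 0.2·(-18.6, -59.8) = (3.12, 6.16)
h(3.12, 6.16) = 257.12

257.12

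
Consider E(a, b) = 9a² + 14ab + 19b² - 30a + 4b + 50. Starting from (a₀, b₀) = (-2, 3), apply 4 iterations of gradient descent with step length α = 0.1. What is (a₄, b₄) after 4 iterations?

∇E = (18a + 14b - 30, 14a + 38b + 4)
(a₁, b₁) = (-2, 3) − 0.1·(-24, 90) = (0.4, -6)
(a₂, b₂) = (0.4, -6) − 0.1·(-106.8, -218.4) = (11.08, 15.84)
(a₃, b₃) = (11.08, 15.84) − 0.1·(391.2, 761.04) = (-28.04, -60.264)
(a₄, b₄) = (-28.04, -60.264) − 0.1·(-1378.416, -2678.592) = (109.8016, 207.5952)

(109.8016, 207.5952)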